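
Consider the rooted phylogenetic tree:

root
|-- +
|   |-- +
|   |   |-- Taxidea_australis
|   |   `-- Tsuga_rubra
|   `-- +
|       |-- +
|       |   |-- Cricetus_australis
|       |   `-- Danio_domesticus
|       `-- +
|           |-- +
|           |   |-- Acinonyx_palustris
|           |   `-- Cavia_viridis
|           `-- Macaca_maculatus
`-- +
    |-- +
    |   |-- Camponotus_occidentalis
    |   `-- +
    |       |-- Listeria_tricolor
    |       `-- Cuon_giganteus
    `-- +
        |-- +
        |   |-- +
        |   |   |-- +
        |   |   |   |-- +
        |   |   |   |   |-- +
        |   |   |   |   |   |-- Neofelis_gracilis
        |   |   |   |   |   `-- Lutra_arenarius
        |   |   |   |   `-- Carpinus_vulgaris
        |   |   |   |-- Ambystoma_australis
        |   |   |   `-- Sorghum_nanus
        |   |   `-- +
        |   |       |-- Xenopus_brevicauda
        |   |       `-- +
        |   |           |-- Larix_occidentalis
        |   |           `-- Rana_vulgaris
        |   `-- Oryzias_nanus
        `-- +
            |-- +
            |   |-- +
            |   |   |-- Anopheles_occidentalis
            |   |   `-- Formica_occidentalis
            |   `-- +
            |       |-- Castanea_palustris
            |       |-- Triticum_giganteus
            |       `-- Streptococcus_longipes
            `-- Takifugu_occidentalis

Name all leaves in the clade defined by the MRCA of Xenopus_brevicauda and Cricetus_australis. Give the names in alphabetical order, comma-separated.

Tracing Xenopus_brevicauda: it sits inside (Xenopus_brevicauda,(Larix_occidentalis,Rana_vulgaris)).
Tracing Cricetus_australis: it sits inside (Cricetus_australis,Danio_domesticus).
The smallest clade enclosing both is the whole tree (their MRCA is the root), so the answer is all 25 tips in alphabetical order.

Acinonyx_palustris, Ambystoma_australis, Anopheles_occidentalis, Camponotus_occidentalis, Carpinus_vulgaris, Castanea_palustris, Cavia_viridis, Cricetus_australis, Cuon_giganteus, Danio_domesticus, Formica_occidentalis, Larix_occidentalis, Listeria_tricolor, Lutra_arenarius, Macaca_maculatus, Neofelis_gracilis, Oryzias_nanus, Rana_vulgaris, Sorghum_nanus, Streptococcus_longipes, Takifugu_occidentalis, Taxidea_australis, Triticum_giganteus, Tsuga_rubra, Xenopus_brevicauda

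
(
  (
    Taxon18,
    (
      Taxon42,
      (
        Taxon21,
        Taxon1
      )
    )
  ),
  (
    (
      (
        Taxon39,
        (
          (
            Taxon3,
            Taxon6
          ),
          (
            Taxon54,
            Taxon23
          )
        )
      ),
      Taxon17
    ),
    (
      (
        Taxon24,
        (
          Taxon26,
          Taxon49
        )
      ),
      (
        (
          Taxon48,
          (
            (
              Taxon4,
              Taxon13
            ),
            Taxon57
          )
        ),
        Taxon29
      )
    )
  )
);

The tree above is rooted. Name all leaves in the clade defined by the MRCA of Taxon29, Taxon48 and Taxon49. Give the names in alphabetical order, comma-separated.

Tracing Taxon29: it sits inside ((Taxon48,((Taxon4,Taxon13),Taxon57)),Taxon29).
Tracing Taxon48: it sits inside (Taxon48,((Taxon4,Taxon13),Taxon57)).
Tracing Taxon49: it sits inside (Taxon26,Taxon49).
The smallest clade enclosing all 3 is ((Taxon24,(Taxon26,Taxon49)),((Taxon48,((Taxon4,Taxon13),Taxon57)),Taxon29)); the answer is its 8 terminal taxa in alphabetical order.

Taxon13, Taxon24, Taxon26, Taxon29, Taxon4, Taxon48, Taxon49, Taxon57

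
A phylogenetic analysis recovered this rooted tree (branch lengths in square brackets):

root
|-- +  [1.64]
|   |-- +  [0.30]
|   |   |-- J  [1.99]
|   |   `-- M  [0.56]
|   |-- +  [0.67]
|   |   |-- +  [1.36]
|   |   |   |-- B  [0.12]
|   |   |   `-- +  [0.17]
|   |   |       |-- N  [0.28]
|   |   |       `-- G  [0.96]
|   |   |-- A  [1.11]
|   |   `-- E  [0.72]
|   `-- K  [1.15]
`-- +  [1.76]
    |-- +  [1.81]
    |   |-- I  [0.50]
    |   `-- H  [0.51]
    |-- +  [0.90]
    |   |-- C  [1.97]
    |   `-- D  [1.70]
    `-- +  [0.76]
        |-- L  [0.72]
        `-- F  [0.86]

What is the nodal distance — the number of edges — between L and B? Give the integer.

The MRCA of L and B is the root of the tree.
From L up to that node: 3 branches. From B up to the same node: 4 branches. Total: 3 + 4 = 7.

7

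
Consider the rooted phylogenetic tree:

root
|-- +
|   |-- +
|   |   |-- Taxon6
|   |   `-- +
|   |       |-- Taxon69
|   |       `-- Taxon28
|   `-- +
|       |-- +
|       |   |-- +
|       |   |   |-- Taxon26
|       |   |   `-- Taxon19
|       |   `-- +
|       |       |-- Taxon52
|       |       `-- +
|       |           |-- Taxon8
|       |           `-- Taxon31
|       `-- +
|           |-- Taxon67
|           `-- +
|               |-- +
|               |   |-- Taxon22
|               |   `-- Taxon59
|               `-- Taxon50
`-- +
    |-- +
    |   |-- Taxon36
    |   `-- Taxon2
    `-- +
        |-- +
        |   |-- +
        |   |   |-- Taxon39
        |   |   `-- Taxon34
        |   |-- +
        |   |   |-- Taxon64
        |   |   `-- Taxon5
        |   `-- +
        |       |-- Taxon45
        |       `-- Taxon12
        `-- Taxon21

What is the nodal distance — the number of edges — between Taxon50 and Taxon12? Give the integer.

The MRCA of Taxon50 and Taxon12 is the root of the tree.
From Taxon50 up to that node: 5 branches. From Taxon12 up to the same node: 5 branches. Total: 5 + 5 = 10.

10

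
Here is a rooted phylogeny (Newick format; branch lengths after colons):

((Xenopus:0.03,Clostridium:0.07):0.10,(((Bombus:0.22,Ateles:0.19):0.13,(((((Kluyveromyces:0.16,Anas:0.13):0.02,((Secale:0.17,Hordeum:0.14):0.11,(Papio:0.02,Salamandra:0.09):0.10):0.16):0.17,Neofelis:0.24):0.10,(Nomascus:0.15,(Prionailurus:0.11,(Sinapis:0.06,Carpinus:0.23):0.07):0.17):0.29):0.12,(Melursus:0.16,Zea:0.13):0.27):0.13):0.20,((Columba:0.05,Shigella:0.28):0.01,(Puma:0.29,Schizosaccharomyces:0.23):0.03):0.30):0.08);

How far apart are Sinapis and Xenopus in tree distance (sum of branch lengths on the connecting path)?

1.25

The path runs Sinapis → … → MRCA → … → Xenopus; the MRCA is the root of the tree.
Branch lengths along that path: 0.06 + 0.07 + 0.17 + 0.29 + 0.12 + 0.13 + 0.20 + 0.08 + 0.10 + 0.03 = 1.25.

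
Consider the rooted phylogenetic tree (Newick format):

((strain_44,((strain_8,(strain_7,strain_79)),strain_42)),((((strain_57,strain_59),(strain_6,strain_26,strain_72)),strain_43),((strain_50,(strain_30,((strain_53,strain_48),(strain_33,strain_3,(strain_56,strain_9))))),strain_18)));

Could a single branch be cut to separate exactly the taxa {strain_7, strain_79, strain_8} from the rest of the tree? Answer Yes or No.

Yes

The most recent common ancestor of these taxa subtends (strain_8,(strain_7,strain_79)).
That clade has exactly 3 tips — every listed taxon and nothing else — so the group is monophyletic.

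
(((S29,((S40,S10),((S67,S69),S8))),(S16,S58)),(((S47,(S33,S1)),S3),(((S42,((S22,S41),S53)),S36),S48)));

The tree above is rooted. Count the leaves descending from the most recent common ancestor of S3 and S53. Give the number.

10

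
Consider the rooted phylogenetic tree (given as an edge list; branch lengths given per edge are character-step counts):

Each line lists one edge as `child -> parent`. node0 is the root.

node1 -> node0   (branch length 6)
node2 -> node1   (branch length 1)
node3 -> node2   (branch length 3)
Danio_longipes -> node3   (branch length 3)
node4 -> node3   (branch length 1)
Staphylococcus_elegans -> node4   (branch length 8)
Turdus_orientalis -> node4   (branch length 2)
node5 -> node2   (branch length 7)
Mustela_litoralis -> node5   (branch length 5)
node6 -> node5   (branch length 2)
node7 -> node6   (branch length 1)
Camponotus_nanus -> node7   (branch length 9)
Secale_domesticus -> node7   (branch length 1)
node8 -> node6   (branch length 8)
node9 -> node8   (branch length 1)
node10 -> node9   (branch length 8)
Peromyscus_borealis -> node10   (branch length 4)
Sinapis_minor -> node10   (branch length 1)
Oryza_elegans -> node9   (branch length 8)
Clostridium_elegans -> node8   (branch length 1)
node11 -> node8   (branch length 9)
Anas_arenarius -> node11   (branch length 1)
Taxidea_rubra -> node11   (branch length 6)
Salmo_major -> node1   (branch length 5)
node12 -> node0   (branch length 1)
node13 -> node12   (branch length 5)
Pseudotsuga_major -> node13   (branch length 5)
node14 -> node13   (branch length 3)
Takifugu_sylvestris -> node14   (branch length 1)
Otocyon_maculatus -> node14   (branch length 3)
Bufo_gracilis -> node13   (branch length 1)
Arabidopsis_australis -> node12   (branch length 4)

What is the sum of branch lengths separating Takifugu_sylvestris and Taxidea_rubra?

The path runs Takifugu_sylvestris → … → MRCA → … → Taxidea_rubra; the MRCA is the root of the tree.
Branch lengths along that path: 1 + 3 + 5 + 1 + 6 + 1 + 7 + 2 + 8 + 9 + 6 = 49.

49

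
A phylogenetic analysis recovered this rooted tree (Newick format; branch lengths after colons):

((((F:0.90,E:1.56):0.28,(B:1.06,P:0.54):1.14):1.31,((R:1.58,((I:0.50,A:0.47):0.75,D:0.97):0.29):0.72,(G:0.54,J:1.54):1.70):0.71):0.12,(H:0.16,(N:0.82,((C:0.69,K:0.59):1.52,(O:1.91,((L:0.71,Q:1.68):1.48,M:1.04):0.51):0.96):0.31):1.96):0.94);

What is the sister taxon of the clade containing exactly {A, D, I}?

R

The clade containing exactly {A, D, I} attaches to the tree at the node subtending (R,((I,A),D)).
The other lineage descending from that same node — the sister group — is the single tip R.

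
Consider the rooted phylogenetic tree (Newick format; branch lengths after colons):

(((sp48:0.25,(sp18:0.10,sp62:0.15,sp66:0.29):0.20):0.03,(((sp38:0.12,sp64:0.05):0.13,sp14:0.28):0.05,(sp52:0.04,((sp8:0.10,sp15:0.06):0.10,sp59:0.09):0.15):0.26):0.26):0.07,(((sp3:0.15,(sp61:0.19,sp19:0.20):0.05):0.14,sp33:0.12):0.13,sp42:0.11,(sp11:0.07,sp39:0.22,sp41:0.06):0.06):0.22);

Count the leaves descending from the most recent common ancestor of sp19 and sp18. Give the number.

The MRCA of sp19 and sp18 is the root, so the clade is the entire tree.
That clade contains 19 terminal taxa: sp11, sp14, sp15, sp18, sp19, sp3, sp33, sp38, sp39, sp41, sp42, sp48, sp52, sp59, sp61, sp62, sp64, sp66, sp8.

19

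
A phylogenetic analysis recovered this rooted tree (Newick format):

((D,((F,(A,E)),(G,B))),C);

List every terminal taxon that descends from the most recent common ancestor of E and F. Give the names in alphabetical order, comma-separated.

Tracing E: it sits inside (A,E).
Tracing F: it sits inside (F,(A,E)).
The smallest clade enclosing both is (F,(A,E)); the answer is its 3 terminal taxa in alphabetical order.

A, E, F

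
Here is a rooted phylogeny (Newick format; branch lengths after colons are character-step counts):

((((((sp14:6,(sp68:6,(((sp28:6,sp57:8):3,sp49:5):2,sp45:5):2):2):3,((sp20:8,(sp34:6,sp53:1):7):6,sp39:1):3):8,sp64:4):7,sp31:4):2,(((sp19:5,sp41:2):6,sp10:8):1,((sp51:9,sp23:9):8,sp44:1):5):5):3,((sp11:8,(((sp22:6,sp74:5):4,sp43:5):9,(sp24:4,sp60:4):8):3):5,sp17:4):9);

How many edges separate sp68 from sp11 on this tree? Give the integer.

10

The MRCA of sp68 and sp11 is the root of the tree.
From sp68 up to that node: 7 branches. From sp11 up to the same node: 3 branches. Total: 7 + 3 = 10.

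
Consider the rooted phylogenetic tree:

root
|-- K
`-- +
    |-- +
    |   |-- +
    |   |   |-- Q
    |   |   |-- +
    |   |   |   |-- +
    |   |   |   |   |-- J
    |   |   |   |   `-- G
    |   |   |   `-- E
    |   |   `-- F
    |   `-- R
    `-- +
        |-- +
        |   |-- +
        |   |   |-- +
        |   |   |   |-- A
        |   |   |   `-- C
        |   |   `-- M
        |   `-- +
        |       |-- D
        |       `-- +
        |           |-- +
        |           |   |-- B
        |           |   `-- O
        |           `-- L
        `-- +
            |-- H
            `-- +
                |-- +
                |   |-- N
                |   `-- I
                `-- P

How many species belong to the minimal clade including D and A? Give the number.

7

The MRCA of D and A is the node subtending (((A,C),M),(D,((B,O),L))).
That clade contains 7 terminal taxa: A, B, C, D, L, M, O.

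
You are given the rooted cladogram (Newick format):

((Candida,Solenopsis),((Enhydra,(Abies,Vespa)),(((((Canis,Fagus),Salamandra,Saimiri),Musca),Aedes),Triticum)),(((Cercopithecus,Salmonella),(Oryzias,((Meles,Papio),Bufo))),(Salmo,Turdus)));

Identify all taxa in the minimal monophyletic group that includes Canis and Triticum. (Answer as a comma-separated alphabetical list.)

Aedes, Canis, Fagus, Musca, Saimiri, Salamandra, Triticum

Tracing Canis: it sits inside (Canis,Fagus).
Tracing Triticum: it sits inside (((((Canis,Fagus),Salamandra,Saimiri),Musca),Aedes),Triticum).
The smallest clade enclosing both is (((((Canis,Fagus),Salamandra,Saimiri),Musca),Aedes),Triticum); the answer is its 7 terminal taxa in alphabetical order.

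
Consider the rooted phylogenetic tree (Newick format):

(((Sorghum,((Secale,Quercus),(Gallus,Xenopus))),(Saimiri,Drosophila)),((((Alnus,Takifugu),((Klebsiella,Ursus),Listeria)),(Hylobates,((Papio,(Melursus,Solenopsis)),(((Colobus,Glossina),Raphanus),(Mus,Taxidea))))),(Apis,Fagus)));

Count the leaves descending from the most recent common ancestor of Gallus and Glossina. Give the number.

23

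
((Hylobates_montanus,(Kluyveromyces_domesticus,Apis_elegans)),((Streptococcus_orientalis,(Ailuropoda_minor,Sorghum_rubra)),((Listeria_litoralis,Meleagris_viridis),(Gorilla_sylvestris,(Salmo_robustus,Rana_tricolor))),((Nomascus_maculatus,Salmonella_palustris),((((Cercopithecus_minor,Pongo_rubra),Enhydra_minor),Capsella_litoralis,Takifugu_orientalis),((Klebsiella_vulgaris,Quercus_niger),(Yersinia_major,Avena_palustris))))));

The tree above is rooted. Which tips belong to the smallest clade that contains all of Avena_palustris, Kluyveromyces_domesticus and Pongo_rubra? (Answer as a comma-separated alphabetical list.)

Ailuropoda_minor, Apis_elegans, Avena_palustris, Capsella_litoralis, Cercopithecus_minor, Enhydra_minor, Gorilla_sylvestris, Hylobates_montanus, Klebsiella_vulgaris, Kluyveromyces_domesticus, Listeria_litoralis, Meleagris_viridis, Nomascus_maculatus, Pongo_rubra, Quercus_niger, Rana_tricolor, Salmo_robustus, Salmonella_palustris, Sorghum_rubra, Streptococcus_orientalis, Takifugu_orientalis, Yersinia_major

Tracing Avena_palustris: it sits inside (Yersinia_major,Avena_palustris).
Tracing Kluyveromyces_domesticus: it sits inside (Kluyveromyces_domesticus,Apis_elegans).
Tracing Pongo_rubra: it sits inside (Cercopithecus_minor,Pongo_rubra).
The smallest clade enclosing all 3 is the whole tree (their MRCA is the root), so the answer is all 22 tips in alphabetical order.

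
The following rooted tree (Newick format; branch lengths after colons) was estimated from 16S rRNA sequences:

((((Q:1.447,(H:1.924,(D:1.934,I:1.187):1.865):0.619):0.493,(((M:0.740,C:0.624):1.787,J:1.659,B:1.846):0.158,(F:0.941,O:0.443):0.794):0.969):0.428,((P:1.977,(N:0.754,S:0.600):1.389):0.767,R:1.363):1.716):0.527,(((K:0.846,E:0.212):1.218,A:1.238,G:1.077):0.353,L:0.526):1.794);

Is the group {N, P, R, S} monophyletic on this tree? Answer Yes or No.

Yes

The most recent common ancestor of these taxa subtends ((P,(N,S)),R).
That clade has exactly 4 tips — every listed taxon and nothing else — so the group is monophyletic.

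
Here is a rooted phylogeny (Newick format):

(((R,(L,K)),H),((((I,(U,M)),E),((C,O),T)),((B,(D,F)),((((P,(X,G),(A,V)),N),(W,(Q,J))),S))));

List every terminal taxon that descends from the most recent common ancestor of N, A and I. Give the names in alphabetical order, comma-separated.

A, B, C, D, E, F, G, I, J, M, N, O, P, Q, S, T, U, V, W, X

Tracing N: it sits inside ((P,(X,G),(A,V)),N).
Tracing A: it sits inside (A,V).
Tracing I: it sits inside (I,(U,M)).
The smallest clade enclosing all 3 is ((((I,(U,M)),E),((C,O),T)),((B,(D,F)),((((P,(X,G),(A,V)),N),(W,(Q,J))),S))); the answer is its 20 terminal taxa in alphabetical order.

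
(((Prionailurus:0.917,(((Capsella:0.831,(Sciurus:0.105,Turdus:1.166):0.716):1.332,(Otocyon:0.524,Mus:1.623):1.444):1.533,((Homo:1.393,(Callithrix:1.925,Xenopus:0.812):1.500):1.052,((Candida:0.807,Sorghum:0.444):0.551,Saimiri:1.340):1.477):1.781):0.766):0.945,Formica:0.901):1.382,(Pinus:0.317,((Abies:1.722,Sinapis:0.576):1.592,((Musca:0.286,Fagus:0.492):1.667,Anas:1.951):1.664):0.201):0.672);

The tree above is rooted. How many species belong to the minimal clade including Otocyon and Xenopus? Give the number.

11

The MRCA of Otocyon and Xenopus is the node subtending (((Capsella,(Sciurus,Turdus)),(Otocyon,Mus)),((Homo,(Callithrix,Xenopus)),((Candida,Sorghum),Saimiri))).
That clade contains 11 terminal taxa: Callithrix, Candida, Capsella, Homo, Mus, Otocyon, Saimiri, Sciurus, Sorghum, Turdus, Xenopus.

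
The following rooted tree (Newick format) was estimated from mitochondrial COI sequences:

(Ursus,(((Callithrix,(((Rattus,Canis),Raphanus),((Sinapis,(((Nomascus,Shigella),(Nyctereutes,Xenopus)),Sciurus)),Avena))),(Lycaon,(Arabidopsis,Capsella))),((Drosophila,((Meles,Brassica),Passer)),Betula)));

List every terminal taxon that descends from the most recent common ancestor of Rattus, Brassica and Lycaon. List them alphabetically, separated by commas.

Arabidopsis, Avena, Betula, Brassica, Callithrix, Canis, Capsella, Drosophila, Lycaon, Meles, Nomascus, Nyctereutes, Passer, Raphanus, Rattus, Sciurus, Shigella, Sinapis, Xenopus

Tracing Rattus: it sits inside (Rattus,Canis).
Tracing Brassica: it sits inside (Meles,Brassica).
Tracing Lycaon: it sits inside (Lycaon,(Arabidopsis,Capsella)).
The smallest clade enclosing all 3 is (((Callithrix,(((Rattus,Canis),Raphanus),((Sinapis,(((Nomascus,Shigella),(Nyctereutes,Xenopus)),Sciurus)),Avena))),(Lycaon,(Arabidopsis,Capsella))),((Drosophila,((Meles,Brassica),Passer)),Betula)); the answer is its 19 terminal taxa in alphabetical order.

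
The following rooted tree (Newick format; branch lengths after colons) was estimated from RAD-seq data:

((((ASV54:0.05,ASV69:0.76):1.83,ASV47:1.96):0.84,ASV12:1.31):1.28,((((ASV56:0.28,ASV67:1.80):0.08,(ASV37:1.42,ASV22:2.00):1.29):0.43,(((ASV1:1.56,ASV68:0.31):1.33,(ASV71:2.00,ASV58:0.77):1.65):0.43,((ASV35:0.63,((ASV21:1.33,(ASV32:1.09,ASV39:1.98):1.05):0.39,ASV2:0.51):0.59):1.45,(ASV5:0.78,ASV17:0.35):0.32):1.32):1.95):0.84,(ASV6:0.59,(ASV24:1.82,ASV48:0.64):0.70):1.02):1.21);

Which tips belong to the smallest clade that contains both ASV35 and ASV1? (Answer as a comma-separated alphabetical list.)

ASV1, ASV17, ASV2, ASV21, ASV32, ASV35, ASV39, ASV5, ASV58, ASV68, ASV71

Tracing ASV35: it sits inside (ASV35,((ASV21,(ASV32,ASV39)),ASV2)).
Tracing ASV1: it sits inside (ASV1,ASV68).
The smallest clade enclosing both is (((ASV1,ASV68),(ASV71,ASV58)),((ASV35,((ASV21,(ASV32,ASV39)),ASV2)),(ASV5,ASV17))); the answer is its 11 terminal taxa in alphabetical order.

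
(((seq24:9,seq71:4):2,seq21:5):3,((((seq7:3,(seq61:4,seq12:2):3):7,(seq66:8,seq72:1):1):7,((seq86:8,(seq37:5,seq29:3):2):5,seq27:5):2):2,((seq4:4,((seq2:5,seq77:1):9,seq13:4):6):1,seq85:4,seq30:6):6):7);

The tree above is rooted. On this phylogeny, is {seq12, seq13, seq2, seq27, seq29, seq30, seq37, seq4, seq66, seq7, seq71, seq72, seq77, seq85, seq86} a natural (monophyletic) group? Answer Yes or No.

No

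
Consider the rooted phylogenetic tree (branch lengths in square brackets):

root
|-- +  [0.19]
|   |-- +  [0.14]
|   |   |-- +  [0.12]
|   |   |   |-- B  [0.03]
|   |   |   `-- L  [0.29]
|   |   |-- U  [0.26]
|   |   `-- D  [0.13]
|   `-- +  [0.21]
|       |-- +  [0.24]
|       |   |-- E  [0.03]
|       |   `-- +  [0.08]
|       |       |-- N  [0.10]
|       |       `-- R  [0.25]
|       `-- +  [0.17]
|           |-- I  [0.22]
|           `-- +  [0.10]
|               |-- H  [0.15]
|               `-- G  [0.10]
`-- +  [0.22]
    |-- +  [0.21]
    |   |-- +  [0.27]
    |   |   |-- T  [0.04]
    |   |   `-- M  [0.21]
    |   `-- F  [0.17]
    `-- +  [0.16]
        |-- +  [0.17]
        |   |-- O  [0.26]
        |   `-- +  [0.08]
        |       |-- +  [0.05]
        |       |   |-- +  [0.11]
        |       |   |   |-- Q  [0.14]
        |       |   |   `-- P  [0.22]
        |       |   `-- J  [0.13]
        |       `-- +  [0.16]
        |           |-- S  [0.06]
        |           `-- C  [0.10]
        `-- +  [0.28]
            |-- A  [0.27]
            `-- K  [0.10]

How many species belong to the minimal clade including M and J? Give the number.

11

The MRCA of M and J is the node subtending (((T,M),F),((O,(((Q,P),J),(S,C))),(A,K))).
That clade contains 11 terminal taxa: A, C, F, J, K, M, O, P, Q, S, T.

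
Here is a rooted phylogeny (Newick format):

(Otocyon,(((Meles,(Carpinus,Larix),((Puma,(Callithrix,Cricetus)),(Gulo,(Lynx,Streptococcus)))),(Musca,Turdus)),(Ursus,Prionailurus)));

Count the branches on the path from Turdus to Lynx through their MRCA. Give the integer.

7

The MRCA of Turdus and Lynx is the node subtending ((Meles,(Carpinus,Larix),((Puma,(Callithrix,Cricetus)),(Gulo,(Lynx,Streptococcus)))),(Musca,Turdus)).
From Turdus up to that node: 2 branches. From Lynx up to the same node: 5 branches. Total: 2 + 5 = 7.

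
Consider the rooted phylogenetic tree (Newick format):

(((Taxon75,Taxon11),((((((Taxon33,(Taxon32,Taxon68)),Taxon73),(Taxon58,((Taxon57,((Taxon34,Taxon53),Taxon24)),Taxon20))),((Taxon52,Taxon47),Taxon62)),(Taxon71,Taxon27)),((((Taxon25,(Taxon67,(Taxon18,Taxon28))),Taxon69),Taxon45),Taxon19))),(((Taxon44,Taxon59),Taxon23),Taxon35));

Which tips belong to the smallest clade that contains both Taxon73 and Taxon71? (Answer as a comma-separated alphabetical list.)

Taxon20, Taxon24, Taxon27, Taxon32, Taxon33, Taxon34, Taxon47, Taxon52, Taxon53, Taxon57, Taxon58, Taxon62, Taxon68, Taxon71, Taxon73

Tracing Taxon73: it sits inside ((Taxon33,(Taxon32,Taxon68)),Taxon73).
Tracing Taxon71: it sits inside (Taxon71,Taxon27).
The smallest clade enclosing both is (((((Taxon33,(Taxon32,Taxon68)),Taxon73),(Taxon58,((Taxon57,((Taxon34,Taxon53),Taxon24)),Taxon20))),((Taxon52,Taxon47),Taxon62)),(Taxon71,Taxon27)); the answer is its 15 terminal taxa in alphabetical order.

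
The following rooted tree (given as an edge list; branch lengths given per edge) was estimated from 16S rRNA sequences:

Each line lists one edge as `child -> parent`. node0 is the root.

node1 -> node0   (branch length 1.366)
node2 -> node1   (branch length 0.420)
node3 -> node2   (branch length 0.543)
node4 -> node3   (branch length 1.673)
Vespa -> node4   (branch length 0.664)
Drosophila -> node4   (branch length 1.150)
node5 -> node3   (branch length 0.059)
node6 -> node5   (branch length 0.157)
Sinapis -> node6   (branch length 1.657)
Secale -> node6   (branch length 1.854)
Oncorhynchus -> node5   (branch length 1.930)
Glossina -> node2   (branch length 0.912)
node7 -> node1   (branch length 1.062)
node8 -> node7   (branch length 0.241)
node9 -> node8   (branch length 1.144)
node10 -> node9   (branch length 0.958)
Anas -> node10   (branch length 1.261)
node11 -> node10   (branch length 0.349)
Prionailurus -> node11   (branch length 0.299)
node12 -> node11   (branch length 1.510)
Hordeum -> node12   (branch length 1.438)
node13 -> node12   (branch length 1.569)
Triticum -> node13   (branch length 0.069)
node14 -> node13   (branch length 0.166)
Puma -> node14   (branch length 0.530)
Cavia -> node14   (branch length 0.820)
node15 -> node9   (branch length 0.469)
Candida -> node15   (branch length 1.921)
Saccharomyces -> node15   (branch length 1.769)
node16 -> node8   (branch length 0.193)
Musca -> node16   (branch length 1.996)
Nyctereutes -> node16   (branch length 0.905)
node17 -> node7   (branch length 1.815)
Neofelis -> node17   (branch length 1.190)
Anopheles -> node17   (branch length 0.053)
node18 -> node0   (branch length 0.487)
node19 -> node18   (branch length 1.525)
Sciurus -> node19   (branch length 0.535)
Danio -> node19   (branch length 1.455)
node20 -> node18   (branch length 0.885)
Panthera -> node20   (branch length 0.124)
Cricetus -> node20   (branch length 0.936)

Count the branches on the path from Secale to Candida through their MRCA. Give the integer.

The MRCA of Secale and Candida is the node subtending ((((Vespa,Drosophila),((Sinapis,Secale),Oncorhynchus)),Glossina),((((Anas,(Prionailurus,(Hordeum,(Triticum,(Puma,Cavia))))),(Candida,Saccharomyces)),(Musca,Nyctereutes)),(Neofelis,Anopheles))).
From Secale up to that node: 5 branches. From Candida up to the same node: 5 branches. Total: 5 + 5 = 10.

10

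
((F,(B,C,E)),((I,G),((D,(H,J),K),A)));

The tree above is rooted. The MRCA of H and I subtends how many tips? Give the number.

The MRCA of H and I is the node subtending ((I,G),((D,(H,J),K),A)).
That clade contains 7 terminal taxa: A, D, G, H, I, J, K.

7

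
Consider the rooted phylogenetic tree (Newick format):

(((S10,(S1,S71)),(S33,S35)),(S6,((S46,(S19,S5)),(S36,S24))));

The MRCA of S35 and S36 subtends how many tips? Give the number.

The MRCA of S35 and S36 is the root, so the clade is the entire tree.
That clade contains 11 terminal taxa: S1, S10, S19, S24, S33, S35, S36, S46, S5, S6, S71.

11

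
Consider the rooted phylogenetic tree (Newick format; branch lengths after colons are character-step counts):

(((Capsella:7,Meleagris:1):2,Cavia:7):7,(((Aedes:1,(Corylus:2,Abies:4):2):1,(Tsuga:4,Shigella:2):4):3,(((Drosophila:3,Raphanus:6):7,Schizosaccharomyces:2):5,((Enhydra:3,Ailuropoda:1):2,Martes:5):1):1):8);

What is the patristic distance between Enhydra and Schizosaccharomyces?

13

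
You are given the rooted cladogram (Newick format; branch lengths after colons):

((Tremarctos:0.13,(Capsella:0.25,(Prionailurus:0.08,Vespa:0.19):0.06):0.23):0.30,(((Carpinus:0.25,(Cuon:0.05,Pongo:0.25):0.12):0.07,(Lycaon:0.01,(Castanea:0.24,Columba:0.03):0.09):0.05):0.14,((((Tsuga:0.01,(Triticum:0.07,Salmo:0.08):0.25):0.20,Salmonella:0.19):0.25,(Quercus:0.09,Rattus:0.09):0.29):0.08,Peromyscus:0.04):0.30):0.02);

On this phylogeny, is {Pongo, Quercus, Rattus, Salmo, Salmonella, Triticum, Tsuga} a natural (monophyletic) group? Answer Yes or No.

The MRCA of the listed taxa subtends (((Carpinus,(Cuon,Pongo)),(Lycaon,(Castanea,Columba))),((((Tsuga,(Triticum,Salmo)),Salmonella),(Quercus,Rattus)),Peromyscus)).
That clade also contains Carpinus, Castanea, Columba, Cuon, Lycaon, Peromyscus, which are not in the proposed group, so the group is not monophyletic.

No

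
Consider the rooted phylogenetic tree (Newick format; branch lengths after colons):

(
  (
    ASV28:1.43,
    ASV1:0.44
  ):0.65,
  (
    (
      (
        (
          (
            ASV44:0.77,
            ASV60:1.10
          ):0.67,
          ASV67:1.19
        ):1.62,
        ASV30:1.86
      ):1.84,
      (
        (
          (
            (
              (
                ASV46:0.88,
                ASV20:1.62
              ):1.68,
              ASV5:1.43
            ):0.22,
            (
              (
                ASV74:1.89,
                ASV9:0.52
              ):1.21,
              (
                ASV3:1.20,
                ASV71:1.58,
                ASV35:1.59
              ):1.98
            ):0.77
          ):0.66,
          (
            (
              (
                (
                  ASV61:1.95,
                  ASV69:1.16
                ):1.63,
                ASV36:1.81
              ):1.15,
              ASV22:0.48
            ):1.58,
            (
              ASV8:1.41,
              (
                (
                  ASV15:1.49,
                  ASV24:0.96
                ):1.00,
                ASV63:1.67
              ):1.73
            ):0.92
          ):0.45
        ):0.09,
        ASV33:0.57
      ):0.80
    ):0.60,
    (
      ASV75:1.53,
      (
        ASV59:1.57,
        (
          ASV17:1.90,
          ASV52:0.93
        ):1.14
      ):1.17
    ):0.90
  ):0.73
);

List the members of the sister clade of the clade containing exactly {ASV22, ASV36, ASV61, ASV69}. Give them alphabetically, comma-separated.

ASV15, ASV24, ASV63, ASV8

The clade containing exactly {ASV22, ASV36, ASV61, ASV69} attaches to the tree at the node subtending ((((ASV61,ASV69),ASV36),ASV22),(ASV8,((ASV15,ASV24),ASV63))).
The other lineage descending from that same node — the sister group — is (ASV8,((ASV15,ASV24),ASV63)); its 4 tips in alphabetical order are the answer.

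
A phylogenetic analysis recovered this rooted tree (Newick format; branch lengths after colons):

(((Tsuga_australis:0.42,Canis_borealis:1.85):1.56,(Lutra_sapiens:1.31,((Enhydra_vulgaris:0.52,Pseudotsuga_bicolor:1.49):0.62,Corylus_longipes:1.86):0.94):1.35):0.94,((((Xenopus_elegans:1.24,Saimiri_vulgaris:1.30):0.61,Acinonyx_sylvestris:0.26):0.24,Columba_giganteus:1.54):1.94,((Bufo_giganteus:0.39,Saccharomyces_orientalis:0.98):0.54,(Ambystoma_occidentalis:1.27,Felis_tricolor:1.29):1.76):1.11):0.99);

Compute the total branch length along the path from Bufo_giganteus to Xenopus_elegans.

The path runs Bufo_giganteus → … → MRCA → … → Xenopus_elegans; the MRCA is the node subtending ((((Xenopus_elegans,Saimiri_vulgaris),Acinonyx_sylvestris),Columba_giganteus),((Bufo_giganteus,Saccharomyces_orientalis),(Ambystoma_occidentalis,Felis_tricolor))).
Branch lengths along that path: 0.39 + 0.54 + 1.11 + 1.94 + 0.24 + 0.61 + 1.24 = 6.07.

6.07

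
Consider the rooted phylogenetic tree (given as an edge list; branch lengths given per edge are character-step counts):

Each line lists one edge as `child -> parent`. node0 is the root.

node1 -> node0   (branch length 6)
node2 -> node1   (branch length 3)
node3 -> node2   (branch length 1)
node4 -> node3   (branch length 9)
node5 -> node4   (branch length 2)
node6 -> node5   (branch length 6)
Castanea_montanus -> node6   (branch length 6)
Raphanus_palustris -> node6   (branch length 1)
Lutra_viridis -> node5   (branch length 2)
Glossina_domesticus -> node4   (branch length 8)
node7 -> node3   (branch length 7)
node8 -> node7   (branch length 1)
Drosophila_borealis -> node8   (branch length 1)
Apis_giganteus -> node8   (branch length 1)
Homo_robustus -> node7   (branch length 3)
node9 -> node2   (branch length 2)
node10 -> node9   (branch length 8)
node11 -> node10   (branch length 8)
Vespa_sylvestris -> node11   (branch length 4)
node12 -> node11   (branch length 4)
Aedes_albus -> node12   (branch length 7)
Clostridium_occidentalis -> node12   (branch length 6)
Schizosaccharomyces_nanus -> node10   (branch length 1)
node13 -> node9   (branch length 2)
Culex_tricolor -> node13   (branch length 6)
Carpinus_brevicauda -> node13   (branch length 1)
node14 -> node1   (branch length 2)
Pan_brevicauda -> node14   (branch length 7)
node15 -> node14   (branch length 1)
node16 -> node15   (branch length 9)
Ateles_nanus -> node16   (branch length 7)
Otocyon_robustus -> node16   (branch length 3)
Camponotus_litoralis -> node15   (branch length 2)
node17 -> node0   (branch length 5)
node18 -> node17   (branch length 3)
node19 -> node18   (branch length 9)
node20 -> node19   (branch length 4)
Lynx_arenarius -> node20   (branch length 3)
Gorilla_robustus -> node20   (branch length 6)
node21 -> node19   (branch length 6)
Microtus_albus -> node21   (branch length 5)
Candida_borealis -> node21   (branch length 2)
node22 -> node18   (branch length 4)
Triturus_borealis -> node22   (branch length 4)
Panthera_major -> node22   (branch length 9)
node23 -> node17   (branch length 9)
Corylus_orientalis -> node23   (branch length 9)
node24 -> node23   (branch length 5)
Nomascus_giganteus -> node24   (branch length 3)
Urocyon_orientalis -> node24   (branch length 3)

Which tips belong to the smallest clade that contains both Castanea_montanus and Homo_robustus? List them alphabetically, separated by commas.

Apis_giganteus, Castanea_montanus, Drosophila_borealis, Glossina_domesticus, Homo_robustus, Lutra_viridis, Raphanus_palustris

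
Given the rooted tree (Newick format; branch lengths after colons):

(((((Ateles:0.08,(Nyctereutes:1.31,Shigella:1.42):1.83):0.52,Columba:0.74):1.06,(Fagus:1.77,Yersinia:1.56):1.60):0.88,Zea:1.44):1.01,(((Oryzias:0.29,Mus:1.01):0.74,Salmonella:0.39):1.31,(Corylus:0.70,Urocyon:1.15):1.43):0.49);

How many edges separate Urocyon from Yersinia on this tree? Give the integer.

The MRCA of Urocyon and Yersinia is the root of the tree.
From Urocyon up to that node: 3 branches. From Yersinia up to the same node: 4 branches. Total: 3 + 4 = 7.

7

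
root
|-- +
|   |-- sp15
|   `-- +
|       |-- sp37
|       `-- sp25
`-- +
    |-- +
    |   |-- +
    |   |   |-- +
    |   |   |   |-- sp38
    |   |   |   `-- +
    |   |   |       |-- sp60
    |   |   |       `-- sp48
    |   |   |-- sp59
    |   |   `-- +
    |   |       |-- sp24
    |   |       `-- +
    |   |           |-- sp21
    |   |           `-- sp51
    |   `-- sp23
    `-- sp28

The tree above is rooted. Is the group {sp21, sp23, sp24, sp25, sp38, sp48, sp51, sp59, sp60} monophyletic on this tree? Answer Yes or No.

No

The MRCA of the listed taxa is the root, so the smallest clade containing them is the whole tree.
That clade also contains sp15, sp28, sp37, which are not in the proposed group, so the group is not monophyletic.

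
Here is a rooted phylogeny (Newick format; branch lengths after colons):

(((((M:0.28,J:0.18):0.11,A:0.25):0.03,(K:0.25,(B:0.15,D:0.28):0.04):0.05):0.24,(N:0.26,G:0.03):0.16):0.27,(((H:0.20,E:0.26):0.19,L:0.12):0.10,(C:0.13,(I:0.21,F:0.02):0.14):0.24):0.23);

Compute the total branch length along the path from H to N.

1.41

The path runs H → … → MRCA → … → N; the MRCA is the root of the tree.
Branch lengths along that path: 0.20 + 0.19 + 0.10 + 0.23 + 0.27 + 0.16 + 0.26 = 1.41.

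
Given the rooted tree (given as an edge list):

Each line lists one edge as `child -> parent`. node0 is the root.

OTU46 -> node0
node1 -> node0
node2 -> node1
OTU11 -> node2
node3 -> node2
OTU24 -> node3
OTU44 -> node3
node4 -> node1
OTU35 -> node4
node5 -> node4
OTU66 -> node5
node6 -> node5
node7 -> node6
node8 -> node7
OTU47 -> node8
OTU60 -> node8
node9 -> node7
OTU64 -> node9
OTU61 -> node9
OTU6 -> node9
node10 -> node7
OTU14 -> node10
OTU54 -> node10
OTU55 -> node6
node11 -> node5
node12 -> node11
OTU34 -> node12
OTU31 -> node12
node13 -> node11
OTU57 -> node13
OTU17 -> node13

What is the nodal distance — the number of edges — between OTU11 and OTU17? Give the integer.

The MRCA of OTU11 and OTU17 is the node subtending ((OTU11,(OTU24,OTU44)),(OTU35,(OTU66,(((OTU47,OTU60),(OTU64,OTU61,OTU6),(OTU14,OTU54)),OTU55),((OTU34,OTU31),(OTU57,OTU17))))).
From OTU11 up to that node: 2 branches. From OTU17 up to the same node: 5 branches. Total: 2 + 5 = 7.

7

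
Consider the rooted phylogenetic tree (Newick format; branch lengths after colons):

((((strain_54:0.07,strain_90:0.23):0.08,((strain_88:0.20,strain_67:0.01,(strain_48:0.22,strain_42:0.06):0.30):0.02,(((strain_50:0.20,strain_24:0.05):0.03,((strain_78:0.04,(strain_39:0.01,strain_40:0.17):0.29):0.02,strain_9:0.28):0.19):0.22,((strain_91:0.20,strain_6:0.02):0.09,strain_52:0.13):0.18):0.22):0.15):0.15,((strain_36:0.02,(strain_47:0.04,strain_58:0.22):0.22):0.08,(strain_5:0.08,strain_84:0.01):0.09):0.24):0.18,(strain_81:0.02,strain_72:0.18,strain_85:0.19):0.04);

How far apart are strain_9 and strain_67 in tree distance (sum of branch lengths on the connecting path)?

0.94

The path runs strain_9 → … → MRCA → … → strain_67; the MRCA is the node subtending ((strain_88,strain_67,(strain_48,strain_42)),(((strain_50,strain_24),((strain_78,(strain_39,strain_40)),strain_9)),((strain_91,strain_6),strain_52))).
Branch lengths along that path: 0.28 + 0.19 + 0.22 + 0.22 + 0.02 + 0.01 = 0.94.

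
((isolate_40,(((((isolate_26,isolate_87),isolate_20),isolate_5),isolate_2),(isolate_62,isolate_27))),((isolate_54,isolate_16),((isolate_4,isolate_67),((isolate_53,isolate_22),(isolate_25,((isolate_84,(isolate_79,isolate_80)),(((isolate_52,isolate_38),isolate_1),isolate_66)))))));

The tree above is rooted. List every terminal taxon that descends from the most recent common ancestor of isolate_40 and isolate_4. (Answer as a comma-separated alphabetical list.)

isolate_1, isolate_16, isolate_2, isolate_20, isolate_22, isolate_25, isolate_26, isolate_27, isolate_38, isolate_4, isolate_40, isolate_5, isolate_52, isolate_53, isolate_54, isolate_62, isolate_66, isolate_67, isolate_79, isolate_80, isolate_84, isolate_87

Tracing isolate_40: it sits inside (isolate_40,(((((isolate_26,isolate_87),isolate_20),isolate_5),isolate_2),(isolate_62,isolate_27))).
Tracing isolate_4: it sits inside (isolate_4,isolate_67).
The smallest clade enclosing both is the whole tree (their MRCA is the root), so the answer is all 22 tips in alphabetical order.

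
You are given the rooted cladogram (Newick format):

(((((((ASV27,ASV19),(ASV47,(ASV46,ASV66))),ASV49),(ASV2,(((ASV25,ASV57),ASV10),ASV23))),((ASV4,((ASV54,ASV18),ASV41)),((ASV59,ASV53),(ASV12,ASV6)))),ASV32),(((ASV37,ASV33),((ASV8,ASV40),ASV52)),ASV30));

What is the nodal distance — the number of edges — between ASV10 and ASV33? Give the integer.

The MRCA of ASV10 and ASV33 is the root of the tree.
From ASV10 up to that node: 7 branches. From ASV33 up to the same node: 4 branches. Total: 7 + 4 = 11.

11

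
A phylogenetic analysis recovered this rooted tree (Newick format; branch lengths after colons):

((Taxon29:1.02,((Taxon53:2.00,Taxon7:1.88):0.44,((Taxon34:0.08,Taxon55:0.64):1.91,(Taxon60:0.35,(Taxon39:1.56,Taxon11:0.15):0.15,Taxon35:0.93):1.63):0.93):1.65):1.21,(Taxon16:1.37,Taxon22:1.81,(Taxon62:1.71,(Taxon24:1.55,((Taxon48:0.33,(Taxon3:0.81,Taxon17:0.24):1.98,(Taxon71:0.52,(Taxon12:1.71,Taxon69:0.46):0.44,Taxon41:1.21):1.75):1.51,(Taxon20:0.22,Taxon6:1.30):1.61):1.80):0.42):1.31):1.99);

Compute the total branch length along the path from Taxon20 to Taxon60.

13.12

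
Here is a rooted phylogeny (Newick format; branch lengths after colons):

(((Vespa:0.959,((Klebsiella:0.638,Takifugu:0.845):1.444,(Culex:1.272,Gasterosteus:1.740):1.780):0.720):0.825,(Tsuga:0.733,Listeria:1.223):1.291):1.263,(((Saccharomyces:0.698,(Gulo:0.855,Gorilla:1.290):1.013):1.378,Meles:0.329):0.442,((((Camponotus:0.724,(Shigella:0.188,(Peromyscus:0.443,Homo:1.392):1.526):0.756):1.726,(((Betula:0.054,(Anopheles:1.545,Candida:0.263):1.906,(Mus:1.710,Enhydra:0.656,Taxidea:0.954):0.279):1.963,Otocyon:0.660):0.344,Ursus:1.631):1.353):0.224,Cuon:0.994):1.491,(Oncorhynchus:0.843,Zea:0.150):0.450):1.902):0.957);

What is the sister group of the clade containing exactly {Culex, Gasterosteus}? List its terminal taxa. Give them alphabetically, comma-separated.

Klebsiella, Takifugu

The clade containing exactly {Culex, Gasterosteus} attaches to the tree at the node subtending ((Klebsiella,Takifugu),(Culex,Gasterosteus)).
The other lineage descending from that same node — the sister group — is (Klebsiella,Takifugu); its 2 tips in alphabetical order are the answer.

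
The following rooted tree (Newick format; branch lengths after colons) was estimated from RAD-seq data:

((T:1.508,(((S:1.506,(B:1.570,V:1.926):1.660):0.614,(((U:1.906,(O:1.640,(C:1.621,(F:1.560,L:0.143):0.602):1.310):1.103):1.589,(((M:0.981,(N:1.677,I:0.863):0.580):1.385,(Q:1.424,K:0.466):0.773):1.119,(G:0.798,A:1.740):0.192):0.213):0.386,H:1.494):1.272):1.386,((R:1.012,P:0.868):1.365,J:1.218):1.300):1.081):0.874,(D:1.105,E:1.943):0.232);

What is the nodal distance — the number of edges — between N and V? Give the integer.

10

The MRCA of N and V is the node subtending ((S,(B,V)),(((U,(O,(C,(F,L)))),(((M,(N,I)),(Q,K)),(G,A))),H)).
From N up to that node: 7 branches. From V up to the same node: 3 branches. Total: 7 + 3 = 10.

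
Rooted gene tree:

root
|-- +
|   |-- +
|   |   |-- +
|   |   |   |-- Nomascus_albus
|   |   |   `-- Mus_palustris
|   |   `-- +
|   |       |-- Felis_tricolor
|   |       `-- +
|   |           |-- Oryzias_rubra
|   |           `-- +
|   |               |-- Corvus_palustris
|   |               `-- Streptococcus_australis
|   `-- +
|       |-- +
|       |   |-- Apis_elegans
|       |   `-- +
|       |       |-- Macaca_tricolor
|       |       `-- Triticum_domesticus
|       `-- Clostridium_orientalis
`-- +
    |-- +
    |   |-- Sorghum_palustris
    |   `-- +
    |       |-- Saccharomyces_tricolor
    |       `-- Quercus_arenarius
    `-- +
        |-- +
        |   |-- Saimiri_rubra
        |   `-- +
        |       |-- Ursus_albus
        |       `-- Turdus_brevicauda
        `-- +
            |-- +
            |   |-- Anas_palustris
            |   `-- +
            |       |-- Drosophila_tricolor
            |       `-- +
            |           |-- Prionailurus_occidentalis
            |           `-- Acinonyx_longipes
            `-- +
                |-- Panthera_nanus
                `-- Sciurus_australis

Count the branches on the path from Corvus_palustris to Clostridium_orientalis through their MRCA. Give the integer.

The MRCA of Corvus_palustris and Clostridium_orientalis is the node subtending (((Nomascus_albus,Mus_palustris),(Felis_tricolor,(Oryzias_rubra,(Corvus_palustris,Streptococcus_australis)))),((Apis_elegans,(Macaca_tricolor,Triticum_domesticus)),Clostridium_orientalis)).
From Corvus_palustris up to that node: 5 branches. From Clostridium_orientalis up to the same node: 2 branches. Total: 5 + 2 = 7.

7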